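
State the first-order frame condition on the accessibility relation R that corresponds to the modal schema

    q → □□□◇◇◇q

∀x ∀z (xR³z → ∃w (x = w ∧ zR³w))

This is a Sahlqvist (Geach-type) schema ◇^0□^0q → □^3◇^3q.
First-order correspondent: ∀x ∀z (xR³z → ∃w (x = w ∧ zR³w)).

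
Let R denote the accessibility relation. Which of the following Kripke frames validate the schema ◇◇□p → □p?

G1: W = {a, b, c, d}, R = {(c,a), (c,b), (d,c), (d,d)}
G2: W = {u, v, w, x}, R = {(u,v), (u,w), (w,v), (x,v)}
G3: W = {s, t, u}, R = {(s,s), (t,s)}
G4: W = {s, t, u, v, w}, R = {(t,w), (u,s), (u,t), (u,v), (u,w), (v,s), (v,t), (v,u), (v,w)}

The schema corresponds to a generalized confluence (Geach) condition: ∀x ∀y ∀z ((xR²y ∧ xRz) → ∃w (yRw ∧ z = w)).
G1: fails — dR²a, dRc but no w with aRw and c=w.
G2: fails — uR²v, uRv but no t with vRt and v=t.
G3: satisfies the condition.
G4: fails — uR²s, uRs but no w* with sRw* and s=w*.

G3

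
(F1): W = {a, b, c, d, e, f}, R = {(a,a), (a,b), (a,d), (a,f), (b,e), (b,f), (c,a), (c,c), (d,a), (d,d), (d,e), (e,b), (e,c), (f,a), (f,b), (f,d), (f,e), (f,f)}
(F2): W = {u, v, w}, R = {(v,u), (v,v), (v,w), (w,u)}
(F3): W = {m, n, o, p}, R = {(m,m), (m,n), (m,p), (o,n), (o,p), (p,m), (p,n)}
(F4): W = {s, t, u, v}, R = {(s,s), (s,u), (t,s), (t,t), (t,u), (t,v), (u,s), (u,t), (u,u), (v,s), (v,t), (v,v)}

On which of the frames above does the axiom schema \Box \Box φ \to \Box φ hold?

(F4)

Frame correspondent (Sahlqvist): \forall x \forall y (Rxy \to \exists z (Rxz \wedge Rzy)) — i.e. density.
(F1): fails — Reb but no z with Rez and Rzb.
(F2): fails — Rwu but no z with Rwz and Rzu.
(F3): fails — Rop but no z with Roz and Rzp.
(F4): satisfies the condition.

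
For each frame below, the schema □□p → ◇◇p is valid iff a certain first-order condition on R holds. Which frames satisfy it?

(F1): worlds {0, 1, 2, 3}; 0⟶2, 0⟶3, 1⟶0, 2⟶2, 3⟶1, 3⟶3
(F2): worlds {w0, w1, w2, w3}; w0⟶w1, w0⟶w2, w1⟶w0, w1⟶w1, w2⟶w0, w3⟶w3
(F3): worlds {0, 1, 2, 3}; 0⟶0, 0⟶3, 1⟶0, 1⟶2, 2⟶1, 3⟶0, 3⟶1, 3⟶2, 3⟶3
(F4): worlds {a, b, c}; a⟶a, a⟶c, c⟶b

(F1), (F2), (F3)

This is the axiom for a generalized confluence (Geach) condition; its first-order frame correspondent is ∀x ∃w (xR²w ∧ xR²w).
(F1): ✓.
(F2): ✓.
(F3): ✓.
(F4): fails — at b but no w with bR²w and bR²w.
Valid on: (F1), (F2), (F3).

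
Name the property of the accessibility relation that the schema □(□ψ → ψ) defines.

Shift-reflexivity

Suppose □(□ψ→ψ) is valid. Take Rxy and set V(ψ)={w : Ryw}. Then at y, □ψ holds; since □(□ψ→ψ) at x, □ψ→ψ at y, so ψ at y, i.e. Ryy.
The converse is a direct semantic check.
Frame condition: ∀x ∀y (Rxy → Ryy).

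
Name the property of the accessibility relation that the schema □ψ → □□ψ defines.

transitivity

Suppose □ψ→□□ψ is valid. Take Rxy, Ryz and set V(ψ)={w : Rxw}. Then □ψ at x, so □□ψ at x, so □ψ at y, so ψ at z, i.e. Rxz.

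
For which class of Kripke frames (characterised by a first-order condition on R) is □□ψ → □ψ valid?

Suppose □□ψ→□ψ is valid. Take Rxy and set V(ψ)={w : xR²w}. Then □□ψ at x, so □ψ at x, so ψ at y, i.e. ∃z(Rxz∧Rzy).
The converse is a direct semantic check.
So the correspondent is density.

Density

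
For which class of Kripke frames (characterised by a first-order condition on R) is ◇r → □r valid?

This schema is the CD axiom.
It corresponds to partial functionality: ∀x ∀y ∀z (Rxy ∧ Rxz → y = z).

Partial functionality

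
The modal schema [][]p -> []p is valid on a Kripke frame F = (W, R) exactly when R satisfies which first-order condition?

Density

Suppose □□p→□p is valid. Take Rxy and set V(p)={w : xR²w}. Then □□p at x, so □p at x, so p at y, i.e. ∃z(Rxz∧Rzy).
Conversely, on a frame with density the schema holds at every world under every valuation.
So the correspondent is density.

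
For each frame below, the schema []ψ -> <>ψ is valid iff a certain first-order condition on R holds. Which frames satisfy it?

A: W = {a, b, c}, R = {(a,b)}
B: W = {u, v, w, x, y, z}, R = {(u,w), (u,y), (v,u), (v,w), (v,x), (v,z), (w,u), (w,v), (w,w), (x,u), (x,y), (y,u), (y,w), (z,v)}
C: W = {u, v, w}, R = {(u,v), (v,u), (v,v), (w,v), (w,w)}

This is the axiom for seriality; its first-order frame correspondent is forall x exists y Rxy.
A: fails — world b has no successor.
B: holds.
C: holds.

B, C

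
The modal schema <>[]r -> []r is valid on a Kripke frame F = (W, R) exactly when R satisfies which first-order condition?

Equivalently (dual form): ◇r → □◇r.
Suppose ◇r→□◇r is valid. Take Rxy, Rxz and set V(r)={y}. Then ◇r at x, so □◇r at x, so ◇r at z, so some w with Rzw has r; w=y, i.e. Rzy. By symmetry of the argument, Ryz.
Conversely, on a frame with the Euclidean property the schema holds at every world under every valuation.
So the correspondent is the Euclidean property.

The Euclidean property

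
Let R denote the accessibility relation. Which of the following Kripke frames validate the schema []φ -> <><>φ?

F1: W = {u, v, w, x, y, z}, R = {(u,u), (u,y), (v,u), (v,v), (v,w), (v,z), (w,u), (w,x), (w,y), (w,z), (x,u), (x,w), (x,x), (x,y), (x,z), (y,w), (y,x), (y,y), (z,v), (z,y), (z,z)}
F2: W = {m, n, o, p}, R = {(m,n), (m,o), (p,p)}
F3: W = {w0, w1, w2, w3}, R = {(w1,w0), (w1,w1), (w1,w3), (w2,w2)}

Frame correspondent (Sahlqvist): forall x exists w (xRw & x R^2 w) — i.e. a generalized confluence (Geach) condition.
F1: ✓.
F2: fails — at m but no w with mRw and mR²w.
F3: fails — at w0 but no w with w0Rw and w0R²w.

F1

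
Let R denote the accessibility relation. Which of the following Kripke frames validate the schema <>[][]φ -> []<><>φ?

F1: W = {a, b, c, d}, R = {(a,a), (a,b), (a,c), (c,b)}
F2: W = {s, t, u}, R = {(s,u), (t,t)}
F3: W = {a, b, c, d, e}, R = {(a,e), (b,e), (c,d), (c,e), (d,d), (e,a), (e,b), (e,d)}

Frame correspondent (Sahlqvist): forall x forall y forall z ((xRy & xRz) -> exists w (y R^2 w & z R^2 w)) — i.e. a generalized confluence (Geach) condition.
F1: fails — aRa, aRb but no w with aR²w and bR²w.
F2: fails — sRu, sRu but no w with uR²w and uR²w.
F3: ✓.

F3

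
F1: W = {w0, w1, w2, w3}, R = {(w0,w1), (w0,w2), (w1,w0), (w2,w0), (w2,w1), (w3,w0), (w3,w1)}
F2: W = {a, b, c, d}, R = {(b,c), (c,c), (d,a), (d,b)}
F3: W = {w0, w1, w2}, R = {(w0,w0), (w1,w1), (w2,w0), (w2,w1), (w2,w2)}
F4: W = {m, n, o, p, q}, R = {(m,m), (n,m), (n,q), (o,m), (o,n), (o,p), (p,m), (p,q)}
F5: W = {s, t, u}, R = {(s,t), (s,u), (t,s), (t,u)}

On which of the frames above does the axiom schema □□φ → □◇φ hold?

Frame correspondent (Sahlqvist): ∀x ∀z (xRz → ∃w (xR²w ∧ zRw)) — i.e. a generalized confluence (Geach) condition.
F1: ✓.
F2: fails — dRa but no w with dR²w and aRw.
F3: ✓.
F4: fails — nRq but no w with nR²w and qRw.
F5: fails — sRu but no w with sR²w and uRw.

F1, F3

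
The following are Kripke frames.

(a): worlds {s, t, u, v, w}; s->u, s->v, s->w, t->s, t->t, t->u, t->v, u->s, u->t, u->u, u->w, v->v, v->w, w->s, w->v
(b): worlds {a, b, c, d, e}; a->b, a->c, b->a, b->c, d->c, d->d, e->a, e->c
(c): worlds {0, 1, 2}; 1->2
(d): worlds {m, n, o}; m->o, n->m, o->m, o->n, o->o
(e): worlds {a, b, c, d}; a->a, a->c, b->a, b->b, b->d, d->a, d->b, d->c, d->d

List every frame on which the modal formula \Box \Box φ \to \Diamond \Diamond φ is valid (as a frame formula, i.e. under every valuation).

This is the axiom for a generalized confluence (Geach) condition; its first-order frame correspondent is \forall x \exists w (x R^2 w \wedge x R^2 w).
(a): holds.
(b): fails — at c but no w with cR²w and cR²w.
(c): fails — at 0 but no w with 0R²w and 0R²w.
(d): holds.
(e): fails — at c but no w with cR²w and cR²w.
Valid on: (a), (d).

(a), (d)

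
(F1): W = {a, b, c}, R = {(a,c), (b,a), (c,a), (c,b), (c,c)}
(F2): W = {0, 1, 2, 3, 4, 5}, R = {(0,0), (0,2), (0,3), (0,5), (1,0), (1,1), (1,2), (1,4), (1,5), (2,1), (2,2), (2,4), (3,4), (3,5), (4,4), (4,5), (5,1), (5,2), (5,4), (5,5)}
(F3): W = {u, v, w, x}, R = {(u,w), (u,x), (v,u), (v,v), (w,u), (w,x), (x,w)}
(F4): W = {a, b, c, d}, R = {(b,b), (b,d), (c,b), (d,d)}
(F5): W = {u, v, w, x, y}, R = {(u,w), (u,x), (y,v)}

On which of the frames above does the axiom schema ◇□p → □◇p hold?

This is the axiom for convergence; its first-order frame correspondent is ∀x ∀y ∀z (Rxy ∧ Rxz → ∃w (Ryw ∧ Rzw)).
(F1): fails — Rcb and Rca but b and a have no common successor.
(F2): holds.
(F3): fails — Ruw and Rux but w and x have no common successor.
(F4): holds.
(F5): fails — Ruw and Ruw but w and w have no common successor.

(F2), (F4)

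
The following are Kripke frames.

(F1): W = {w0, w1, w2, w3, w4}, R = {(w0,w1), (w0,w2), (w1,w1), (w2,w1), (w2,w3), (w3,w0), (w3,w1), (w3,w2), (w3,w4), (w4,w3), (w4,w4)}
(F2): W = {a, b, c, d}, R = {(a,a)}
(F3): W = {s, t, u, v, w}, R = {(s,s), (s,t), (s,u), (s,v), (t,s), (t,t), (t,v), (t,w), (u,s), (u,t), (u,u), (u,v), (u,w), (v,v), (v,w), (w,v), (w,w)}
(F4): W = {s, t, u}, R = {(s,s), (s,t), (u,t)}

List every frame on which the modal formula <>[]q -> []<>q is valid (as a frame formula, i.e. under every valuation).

Frame correspondent (Sahlqvist): forall x forall y forall z (Rxy & Rxz -> exists w (Ryw & Rzw)) — i.e. convergence.
(F1): fails — Rw3w1 and Rw3w4 but w1 and w4 have no common successor.
(F2): ✓.
(F3): ✓.
(F4): fails — Rss and Rst but s and t have no common successor.
Valid on: (F2), (F3).

(F2), (F3)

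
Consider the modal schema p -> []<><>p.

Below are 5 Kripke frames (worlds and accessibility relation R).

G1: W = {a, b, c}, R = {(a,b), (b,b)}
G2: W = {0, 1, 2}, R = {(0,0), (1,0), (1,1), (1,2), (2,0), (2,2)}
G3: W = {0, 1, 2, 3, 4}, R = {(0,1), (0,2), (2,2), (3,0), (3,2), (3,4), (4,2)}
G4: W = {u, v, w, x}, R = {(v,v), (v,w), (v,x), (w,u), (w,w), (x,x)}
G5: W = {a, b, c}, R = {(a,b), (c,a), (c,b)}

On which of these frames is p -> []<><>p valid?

This is the axiom for a generalized confluence (Geach) condition; its first-order frame correspondent is forall x forall z (xRz -> exists w (x = w & z R^2 w)).
G1: fails — aRb but no w with a=w and bR²w.
G2: fails — 1R0 but no w with 1=w and 0R²w.
G3: fails — 0R1 but no w with 0=w and 1R²w.
G4: fails — vRw but no t with v=t and wR²t.
G5: fails — aRb but no w with a=w and bR²w.

none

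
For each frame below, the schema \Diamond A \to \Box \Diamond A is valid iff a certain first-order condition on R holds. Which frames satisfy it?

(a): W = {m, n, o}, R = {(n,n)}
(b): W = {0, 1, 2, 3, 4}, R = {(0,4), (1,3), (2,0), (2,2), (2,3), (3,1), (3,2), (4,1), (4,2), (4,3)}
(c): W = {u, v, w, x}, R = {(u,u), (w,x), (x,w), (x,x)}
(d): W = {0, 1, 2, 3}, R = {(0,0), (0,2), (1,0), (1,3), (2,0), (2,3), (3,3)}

(a)

The schema corresponds to the Euclidean property: \forall x \forall y \forall z (Rxy \wedge Rxz \to Ryz).
(a): holds.
(b): fails — R04 and R04 but not R44.
(c): fails — Rxw and Rxw but not Rww.
(d): fails — R02 and R02 but not R22.
Valid on: (a).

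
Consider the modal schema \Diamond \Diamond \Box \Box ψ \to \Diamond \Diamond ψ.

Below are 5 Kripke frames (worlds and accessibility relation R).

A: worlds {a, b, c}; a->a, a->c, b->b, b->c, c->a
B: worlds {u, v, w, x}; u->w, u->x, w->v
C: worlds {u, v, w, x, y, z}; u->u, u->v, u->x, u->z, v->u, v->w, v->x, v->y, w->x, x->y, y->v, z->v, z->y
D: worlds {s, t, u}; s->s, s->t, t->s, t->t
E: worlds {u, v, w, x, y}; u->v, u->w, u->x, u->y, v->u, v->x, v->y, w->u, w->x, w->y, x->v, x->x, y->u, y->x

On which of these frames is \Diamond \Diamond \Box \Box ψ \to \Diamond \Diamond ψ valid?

A, D, E

This is the axiom for a generalized confluence (Geach) condition; its first-order frame correspondent is \forall x \forall y (x R^2 y \to \exists w (y R^2 w \wedge x R^2 w)).
A: ✓.
B: fails — uR²v but no t with vR²t and uR²t.
C: fails — yR²x but no t with xR²t and yR²t.
D: ✓.
E: ✓.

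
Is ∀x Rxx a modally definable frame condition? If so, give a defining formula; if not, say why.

The condition is reflexivity. A defining modal formula is □q → q.
Suppose □q→q is valid. At any x set V(q)={w : Rxw}. Then □q holds at x, so q holds at x, i.e. Rxx.

Yes — defined by □q → q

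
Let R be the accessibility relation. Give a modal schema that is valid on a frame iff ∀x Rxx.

A defining formula is □s → s (the T axiom).
Suppose □s→s is valid. At any x set V(s)={w : Rxw}. Then □s holds at x, so s holds at x, i.e. Rxx.

□s → s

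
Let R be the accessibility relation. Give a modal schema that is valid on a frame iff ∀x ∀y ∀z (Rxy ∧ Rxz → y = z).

This is partial functionality; the standard corresponding axiom is CD: ◇ψ → □ψ.
Suppose ◇ψ→□ψ is valid. Take Rxy, Rxz and set V(ψ)={y}. Then ◇ψ at x, so □ψ at x, so ψ at z, i.e. z=y.

◇ψ → □ψ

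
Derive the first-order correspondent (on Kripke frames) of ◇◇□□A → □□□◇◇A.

∀x ∀y ∀z ((xR²y ∧ xR³z) → ∃w (yR²w ∧ zR²w))

This is a Sahlqvist (Geach-type) schema ◇^2□^2A → □^3◇^2A.
Minimal-valuation argument: fix x; take any y with xR^2y and any z with xR^3z. Set V(A) to the set of worlds R-reachable from y in exactly 2 steps. Then □^2A holds at y, so the antecedent holds at x; validity forces ◇^2A at z, giving a w with zR^2w and yR^2w.
First-order correspondent: ∀x ∀y ∀z ((xR²y ∧ xR³z) → ∃w (yR²w ∧ zR²w)).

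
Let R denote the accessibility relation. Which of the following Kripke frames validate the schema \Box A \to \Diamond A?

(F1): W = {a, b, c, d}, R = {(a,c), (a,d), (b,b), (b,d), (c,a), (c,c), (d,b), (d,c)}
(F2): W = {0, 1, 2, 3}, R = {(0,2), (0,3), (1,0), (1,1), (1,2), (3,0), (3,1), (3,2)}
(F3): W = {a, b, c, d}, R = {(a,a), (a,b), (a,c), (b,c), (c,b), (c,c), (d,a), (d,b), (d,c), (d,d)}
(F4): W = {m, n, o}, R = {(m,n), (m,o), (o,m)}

The schema corresponds to seriality: \forall x \exists y Rxy.
(F1): holds.
(F2): fails — world 2 has no successor.
(F3): holds.
(F4): fails — world n has no successor.
Valid on: (F1), (F3).

(F1), (F3)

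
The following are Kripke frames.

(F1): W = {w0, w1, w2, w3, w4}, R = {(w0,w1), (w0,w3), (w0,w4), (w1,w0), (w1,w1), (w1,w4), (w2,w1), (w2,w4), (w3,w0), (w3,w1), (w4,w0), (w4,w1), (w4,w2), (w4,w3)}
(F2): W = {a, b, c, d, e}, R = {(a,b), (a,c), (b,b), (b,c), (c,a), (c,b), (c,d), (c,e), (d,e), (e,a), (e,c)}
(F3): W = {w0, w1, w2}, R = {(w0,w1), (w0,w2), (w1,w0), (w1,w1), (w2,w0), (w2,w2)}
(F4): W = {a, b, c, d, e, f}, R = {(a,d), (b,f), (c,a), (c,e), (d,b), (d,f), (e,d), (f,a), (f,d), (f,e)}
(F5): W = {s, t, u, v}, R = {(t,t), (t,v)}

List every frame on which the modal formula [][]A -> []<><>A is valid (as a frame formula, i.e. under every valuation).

The schema corresponds to a generalized confluence (Geach) condition: forall x forall z (xRz -> exists w (x R^2 w & z R^2 w)).
(F1): satisfies the condition.
(F2): satisfies the condition.
(F3): satisfies the condition.
(F4): fails — cRa but no w with cR²w and aR²w.
(F5): fails — tRv but no w with tR²w and vR²w.
Valid on: (F1), (F2), (F3).

(F1), (F2), (F3)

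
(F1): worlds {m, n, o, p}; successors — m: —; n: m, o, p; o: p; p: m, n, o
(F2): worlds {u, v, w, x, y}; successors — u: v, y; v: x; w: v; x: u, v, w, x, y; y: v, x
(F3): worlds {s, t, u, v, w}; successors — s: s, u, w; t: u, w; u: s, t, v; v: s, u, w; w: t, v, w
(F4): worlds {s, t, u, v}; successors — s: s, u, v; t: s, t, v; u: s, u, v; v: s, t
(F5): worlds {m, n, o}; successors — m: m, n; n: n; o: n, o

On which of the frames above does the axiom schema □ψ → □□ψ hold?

(F5)

The schema corresponds to transitivity: ∀x ∀y ∀z (Rxy ∧ Ryz → Rxz).
(F1): fails — Rop and Rpm but not Rom.
(F2): fails — Ruv and Rvx but not Rux.
(F3): fails — Ruv and Rvw but not Ruw.
(F4): fails — Ruv and Rvt but not Rut.
(F5): satisfies the condition.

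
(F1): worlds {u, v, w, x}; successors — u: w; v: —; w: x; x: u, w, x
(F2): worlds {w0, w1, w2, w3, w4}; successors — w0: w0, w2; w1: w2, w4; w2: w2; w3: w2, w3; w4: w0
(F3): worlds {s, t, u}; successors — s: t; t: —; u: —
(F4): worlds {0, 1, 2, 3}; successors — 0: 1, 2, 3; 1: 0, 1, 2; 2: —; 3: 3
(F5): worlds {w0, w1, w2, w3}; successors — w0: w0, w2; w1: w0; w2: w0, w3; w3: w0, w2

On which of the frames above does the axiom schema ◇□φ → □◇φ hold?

The schema corresponds to convergence: ∀x ∀y ∀z (Rxy ∧ Rxz → ∃w (Ryw ∧ Rzw)).
(F1): fails — Rxw and Rxu but w and u have no common successor.
(F2): fails — Rw1w2 and Rw1w4 but w2 and w4 have no common successor.
(F3): fails — Rst and Rst but t and t have no common successor.
(F4): fails — R02 and R02 but 2 and 2 have no common successor.
(F5): condition met.
Valid on: (F5).

(F5)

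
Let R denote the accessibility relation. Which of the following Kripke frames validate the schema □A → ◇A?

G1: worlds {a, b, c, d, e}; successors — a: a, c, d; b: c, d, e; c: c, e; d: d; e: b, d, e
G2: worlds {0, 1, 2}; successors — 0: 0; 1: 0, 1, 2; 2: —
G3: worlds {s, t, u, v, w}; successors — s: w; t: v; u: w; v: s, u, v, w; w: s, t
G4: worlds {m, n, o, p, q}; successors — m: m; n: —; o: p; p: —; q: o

G1, G3

Frame correspondent (Sahlqvist): ∀x ∃y Rxy — i.e. seriality.
G1: holds.
G2: fails — world 2 has no successor.
G3: holds.
G4: fails — world n has no successor.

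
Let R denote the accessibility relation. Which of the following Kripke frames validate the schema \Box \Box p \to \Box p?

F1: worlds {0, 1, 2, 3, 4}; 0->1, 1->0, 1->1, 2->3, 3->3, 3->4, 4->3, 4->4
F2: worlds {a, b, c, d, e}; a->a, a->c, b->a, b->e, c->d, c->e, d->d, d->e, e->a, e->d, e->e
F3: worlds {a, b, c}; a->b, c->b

Frame correspondent (Sahlqvist): \forall x \forall y (Rxy \to \exists z (Rxz \wedge Rzy)) — i.e. density.
F1: condition met.
F2: condition met.
F3: fails — Rab but no z with Raz and Rzb.
Valid on: F1, F2.

F1, F2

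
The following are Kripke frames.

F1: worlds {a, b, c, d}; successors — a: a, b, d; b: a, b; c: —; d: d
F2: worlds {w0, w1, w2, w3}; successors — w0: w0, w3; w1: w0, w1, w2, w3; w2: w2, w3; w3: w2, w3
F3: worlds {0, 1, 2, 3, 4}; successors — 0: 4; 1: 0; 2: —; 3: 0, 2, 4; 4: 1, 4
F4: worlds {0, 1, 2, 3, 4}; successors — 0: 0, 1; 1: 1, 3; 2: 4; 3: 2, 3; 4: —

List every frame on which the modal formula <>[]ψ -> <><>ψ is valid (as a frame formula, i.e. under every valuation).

The schema corresponds to a generalized confluence (Geach) condition: forall x forall y (xRy -> exists w (yRw & x R^2 w)).
F1: ✓.
F2: ✓.
F3: fails — 3R2 but no w with 2Rw and 3R²w.
F4: fails — 2R4 but no w with 4Rw and 2R²w.

F1, F2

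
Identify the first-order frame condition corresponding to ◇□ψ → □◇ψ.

Suppose ◇□ψ→□◇ψ is valid. Take Rxy, Rxz and set V(ψ)={w : Ryw}. Then □ψ at y so ◇□ψ at x, so □◇ψ at x, so ◇ψ at z, giving w with Rzw and Ryw.
The converse is a direct semantic check.
Frame condition: ∀x ∀y ∀z (Rxy ∧ Rxz → ∃w (Ryw ∧ Rzw)).

Convergence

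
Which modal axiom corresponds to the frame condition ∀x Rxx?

□q → q

The condition is reflexivity. The T schema □q → q defines it.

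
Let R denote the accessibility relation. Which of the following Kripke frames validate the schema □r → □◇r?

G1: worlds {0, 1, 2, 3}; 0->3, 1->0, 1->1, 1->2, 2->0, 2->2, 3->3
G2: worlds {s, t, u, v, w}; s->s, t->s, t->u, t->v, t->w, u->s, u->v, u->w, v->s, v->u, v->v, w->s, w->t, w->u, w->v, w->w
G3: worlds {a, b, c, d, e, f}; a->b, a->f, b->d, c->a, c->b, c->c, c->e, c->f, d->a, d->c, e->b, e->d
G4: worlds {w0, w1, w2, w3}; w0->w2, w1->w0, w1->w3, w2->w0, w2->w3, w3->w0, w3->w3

G2

Frame correspondent (Sahlqvist): ∀x ∀z (xRz → ∃w (xRw ∧ zRw)) — i.e. a generalized confluence (Geach) condition.
G1: fails — 1R0 but no w with 1Rw and 0Rw.
G2: holds.
G3: fails — aRb but no w with aRw and bRw.
G4: fails — w0Rw2 but no w with w0Rw and w2Rw.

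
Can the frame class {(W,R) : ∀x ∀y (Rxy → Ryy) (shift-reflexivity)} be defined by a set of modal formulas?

The condition is shift-reflexivity. A defining modal formula is □(□p → p).

Yes, by □(□p → p)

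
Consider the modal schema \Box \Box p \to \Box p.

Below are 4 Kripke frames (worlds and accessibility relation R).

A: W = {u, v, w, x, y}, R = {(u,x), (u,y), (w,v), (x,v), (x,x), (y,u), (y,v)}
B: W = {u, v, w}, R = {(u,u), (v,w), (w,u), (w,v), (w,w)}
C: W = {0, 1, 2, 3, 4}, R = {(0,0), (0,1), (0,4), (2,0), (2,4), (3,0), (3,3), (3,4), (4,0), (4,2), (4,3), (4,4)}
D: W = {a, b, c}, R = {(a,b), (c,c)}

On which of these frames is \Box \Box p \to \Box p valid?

Frame correspondent (Sahlqvist): \forall x \forall y (Rxy \to \exists z (Rxz \wedge Rzy)) — i.e. density.
A: fails — Ruy but no z with Ruz and Rzy.
B: condition met.
C: condition met.
D: fails — Rab but no z with Raz and Rzb.

B, C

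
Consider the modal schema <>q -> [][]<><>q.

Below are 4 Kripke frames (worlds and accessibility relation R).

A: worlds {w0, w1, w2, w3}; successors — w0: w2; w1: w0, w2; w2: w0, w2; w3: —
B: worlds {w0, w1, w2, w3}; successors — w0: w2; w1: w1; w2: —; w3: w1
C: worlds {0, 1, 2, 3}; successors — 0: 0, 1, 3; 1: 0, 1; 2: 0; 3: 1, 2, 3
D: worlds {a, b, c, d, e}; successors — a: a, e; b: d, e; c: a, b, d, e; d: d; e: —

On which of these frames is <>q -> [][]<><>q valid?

This is the axiom for a generalized confluence (Geach) condition; its first-order frame correspondent is forall x forall y forall z ((xRy & x R^2 z) -> exists w (y = w & z R^2 w)).
A: satisfies the condition.
B: satisfies the condition.
C: fails — 3R2, 3R²1 but no w with 2=w and 1R²w.
D: fails — aRa, aR²e but no w with a=w and eR²w.
Valid on: A, B.

A, B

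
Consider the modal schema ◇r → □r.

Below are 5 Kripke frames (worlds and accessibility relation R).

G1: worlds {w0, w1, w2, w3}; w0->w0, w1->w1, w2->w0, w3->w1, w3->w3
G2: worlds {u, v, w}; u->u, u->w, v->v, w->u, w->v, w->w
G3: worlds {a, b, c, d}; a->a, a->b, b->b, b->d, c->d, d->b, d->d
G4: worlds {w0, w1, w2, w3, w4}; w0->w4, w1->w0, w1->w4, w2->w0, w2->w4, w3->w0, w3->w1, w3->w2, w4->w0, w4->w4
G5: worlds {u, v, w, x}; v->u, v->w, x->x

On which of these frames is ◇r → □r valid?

none

This is the axiom for partial functionality; its first-order frame correspondent is ∀x ∀y ∀z (Rxy ∧ Rxz → y = z).
G1: fails — w3 sees both w1 and w3.
G2: fails — u sees both u and w.
G3: fails — a sees both a and b.
G4: fails — w1 sees both w0 and w4.
G5: fails — v sees both u and w.
Valid on no frame.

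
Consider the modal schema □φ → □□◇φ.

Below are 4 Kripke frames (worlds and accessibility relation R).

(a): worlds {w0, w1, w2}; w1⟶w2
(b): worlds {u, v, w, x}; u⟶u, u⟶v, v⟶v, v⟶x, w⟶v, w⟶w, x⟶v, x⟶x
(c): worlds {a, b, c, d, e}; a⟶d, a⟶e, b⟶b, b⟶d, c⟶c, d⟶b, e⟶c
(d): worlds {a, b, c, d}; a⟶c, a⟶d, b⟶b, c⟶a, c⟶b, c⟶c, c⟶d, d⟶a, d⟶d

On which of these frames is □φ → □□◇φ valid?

(a), (b)

The schema corresponds to a generalized confluence (Geach) condition: ∀x ∀z (xR²z → ∃w (xRw ∧ zRw)).
(a): satisfies the condition.
(b): satisfies the condition.
(c): fails — aR²c but no w with aRw and cRw.
(d): fails — aR²b but no w with aRw and bRw.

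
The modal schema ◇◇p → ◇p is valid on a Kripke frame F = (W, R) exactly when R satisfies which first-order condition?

transitivity

This is a form of the 4 axiom.
Its frame correspondent is transitivity — ∀x ∀y ∀z (Rxy ∧ Ryz → Rxz).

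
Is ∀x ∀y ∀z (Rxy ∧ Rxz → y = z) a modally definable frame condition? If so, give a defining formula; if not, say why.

Yes, by ◇p → □p

The condition is partial functionality. A defining modal formula is ◇p → □p.
Suppose ◇p→□p is valid. Take Rxy, Rxz and set V(p)={y}. Then ◇p at x, so □p at x, so p at z, i.e. z=y.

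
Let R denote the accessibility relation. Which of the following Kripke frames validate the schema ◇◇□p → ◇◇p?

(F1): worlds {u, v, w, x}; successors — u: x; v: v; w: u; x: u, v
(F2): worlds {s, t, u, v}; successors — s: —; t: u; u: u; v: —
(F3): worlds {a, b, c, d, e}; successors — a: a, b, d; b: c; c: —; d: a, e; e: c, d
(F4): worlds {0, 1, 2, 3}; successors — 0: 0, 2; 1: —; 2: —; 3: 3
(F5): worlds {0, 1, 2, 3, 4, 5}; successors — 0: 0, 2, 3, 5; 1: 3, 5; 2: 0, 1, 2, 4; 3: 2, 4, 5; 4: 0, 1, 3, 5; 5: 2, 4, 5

Frame correspondent (Sahlqvist): ∀x ∀y (xR²y → ∃w (yRw ∧ xR²w)) — i.e. a generalized confluence (Geach) condition.
(F1): fails — uR²u but no t with uRt and uR²t.
(F2): ✓.
(F3): fails — aR²c but no w with cRw and aR²w.
(F4): fails — 0R²2 but no w with 2Rw and 0R²w.
(F5): ✓.

(F2), (F5)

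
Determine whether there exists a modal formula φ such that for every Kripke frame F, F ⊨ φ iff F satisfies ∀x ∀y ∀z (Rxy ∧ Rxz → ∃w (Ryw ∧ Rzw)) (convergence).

This is a Sahlqvist condition; the .2 axiom ◇□p → □◇p defines it.

Definable; ◇□p → □◇p defines it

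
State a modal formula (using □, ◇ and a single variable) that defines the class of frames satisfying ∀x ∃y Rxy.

□s → ◇s

This is seriality; the standard corresponding axiom is D: □s → ◇s.
Suppose □s→◇s is valid. At any x set V(s)=W. Then □s at x, so ◇s at x, so x has a successor.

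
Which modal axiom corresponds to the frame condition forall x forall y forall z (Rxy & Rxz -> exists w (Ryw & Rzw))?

◇□s → □◇s

This is convergence; the standard corresponding axiom is .2: ◇□s → □◇s.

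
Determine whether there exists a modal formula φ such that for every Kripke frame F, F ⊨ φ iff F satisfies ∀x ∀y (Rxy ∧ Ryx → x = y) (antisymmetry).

Any modally definable frame class is closed under surjective bounded morphisms.
The 6-cycle (worlds w0,w1,w2,w3,w4,w5 with w0→w1→w2→w3→w4→w5→w0) is antisymmetric. Sending even-indexed worlds to s and odd-indexed worlds to t is a surjective bounded morphism onto the two-world frame with s↔t, which is not antisymmetric.
So the class is not modally definable.

No — not modally definable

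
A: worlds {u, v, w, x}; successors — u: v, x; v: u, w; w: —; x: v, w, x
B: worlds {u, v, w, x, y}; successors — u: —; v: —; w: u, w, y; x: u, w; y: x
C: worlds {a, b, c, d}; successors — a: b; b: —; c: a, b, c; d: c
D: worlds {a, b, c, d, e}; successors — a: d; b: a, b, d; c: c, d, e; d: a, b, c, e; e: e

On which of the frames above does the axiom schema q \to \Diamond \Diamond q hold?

D

This is the axiom for a generalized confluence (Geach) condition; its first-order frame correspondent is \forall x \exists w (x = w \wedge x R^2 w).
A: fails — at w but no t with w=t and wR²t.
B: fails — at u but no t with u=t and uR²t.
C: fails — at a but no w with a=w and aR²w.
D: ✓.
Valid on: D.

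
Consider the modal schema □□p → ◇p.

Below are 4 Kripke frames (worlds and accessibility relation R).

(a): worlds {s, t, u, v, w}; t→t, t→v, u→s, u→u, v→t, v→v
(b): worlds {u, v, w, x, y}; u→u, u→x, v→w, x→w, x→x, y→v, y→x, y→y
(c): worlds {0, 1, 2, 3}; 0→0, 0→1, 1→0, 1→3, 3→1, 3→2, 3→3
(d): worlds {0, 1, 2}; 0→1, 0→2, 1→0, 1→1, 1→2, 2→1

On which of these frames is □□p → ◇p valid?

(d)

Frame correspondent (Sahlqvist): ∀x ∃w (xR²w ∧ xRw) — i.e. a generalized confluence (Geach) condition.
(a): fails — at s but no w* with sR²w* and sRw*.
(b): fails — at v but no t with vR²t and vRt.
(c): fails — at 2 but no w with 2R²w and 2Rw.
(d): ✓.
Valid on: (d).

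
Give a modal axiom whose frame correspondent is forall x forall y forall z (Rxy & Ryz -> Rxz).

□q → □□q

The condition is transitivity. The 4 schema □q → □□q defines it.
Suppose □q→□□q is valid. Take Rxy, Ryz and set V(q)={w : Rxw}. Then □q at x, so □□q at x, so □q at y, so q at z, i.e. Rxz.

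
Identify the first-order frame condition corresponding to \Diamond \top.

seriality: \forall x \exists y Rxy

◇⊤ holds at w iff w has a successor, so frame-validity of ◇⊤ is exactly seriality. Equivalently via □q → ◇q:
Suppose □q→◇q is valid. At any x set V(q)=W. Then □q at x, so ◇q at x, so x has a successor.
Conversely, on a frame with seriality the schema holds at every world under every valuation.
Frame condition: \forall x \exists y Rxy.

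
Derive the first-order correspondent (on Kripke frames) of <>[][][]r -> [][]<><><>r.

This is a Sahlqvist (Geach-type) schema ◇^1□^3r → □^2◇^3r.
First-order correspondent: forall x forall y forall z ((xRy & x R^2 z) -> exists w (y R^3 w & z R^3 w)).

forall x forall y forall z ((xRy & x R^2 z) -> exists w (y R^3 w & z R^3 w))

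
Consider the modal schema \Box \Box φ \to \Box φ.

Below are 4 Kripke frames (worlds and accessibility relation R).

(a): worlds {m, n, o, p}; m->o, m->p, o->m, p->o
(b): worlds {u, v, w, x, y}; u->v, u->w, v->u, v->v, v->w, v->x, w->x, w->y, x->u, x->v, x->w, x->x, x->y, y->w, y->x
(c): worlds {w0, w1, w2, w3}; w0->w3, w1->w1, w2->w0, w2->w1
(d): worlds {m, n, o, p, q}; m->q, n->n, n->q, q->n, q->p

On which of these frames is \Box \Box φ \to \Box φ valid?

This is the axiom for density; its first-order frame correspondent is \forall x \forall y (Rxy \to \exists z (Rxz \wedge Rzy)).
(a): fails — Rom but no z with Roz and Rzm.
(b): holds.
(c): fails — Rw2w0 but no z with Rw2z and Rzw0.
(d): fails — Rqp but no z with Rqz and Rzp.
Valid on: (b).

(b)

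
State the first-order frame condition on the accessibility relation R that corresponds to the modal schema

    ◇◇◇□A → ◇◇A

This is a Sahlqvist (Geach-type) schema ◇^3□^1A → □^0◇^2A.
First-order correspondent: ∀x ∀y (xR³y → ∃w (yRw ∧ xR²w)).

∀x ∀y (xR³y → ∃w (yRw ∧ xR²w))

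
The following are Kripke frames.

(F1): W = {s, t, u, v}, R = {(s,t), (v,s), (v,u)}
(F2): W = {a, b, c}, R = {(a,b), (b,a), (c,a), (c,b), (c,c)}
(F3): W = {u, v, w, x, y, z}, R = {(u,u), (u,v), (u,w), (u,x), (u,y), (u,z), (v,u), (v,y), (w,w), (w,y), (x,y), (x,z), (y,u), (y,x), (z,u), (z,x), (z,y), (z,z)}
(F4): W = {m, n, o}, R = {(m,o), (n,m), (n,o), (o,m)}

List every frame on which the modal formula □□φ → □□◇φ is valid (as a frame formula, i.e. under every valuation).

This is the axiom for a generalized confluence (Geach) condition; its first-order frame correspondent is ∀x ∀z (xR²z → ∃w (xR²w ∧ zRw)).
(F1): fails — vR²t but no w with vR²w and tRw.
(F2): fails — aR²a but no w with aR²w and aRw.
(F3): satisfies the condition.
(F4): fails — mR²m but no w with mR²w and mRw.

(F3)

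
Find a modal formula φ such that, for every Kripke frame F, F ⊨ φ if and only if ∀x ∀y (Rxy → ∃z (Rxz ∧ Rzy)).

□□p → □p

The condition is density. The C4 schema □□p → □p defines it.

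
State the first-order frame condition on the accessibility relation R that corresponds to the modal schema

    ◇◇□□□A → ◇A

This is a Sahlqvist (Geach-type) schema ◇^2□^3A → □^0◇^1A.
Minimal-valuation argument: fix x; take any y with xR^2y and any z with xR^0z. Set V(A) to the set of worlds R-reachable from y in exactly 3 steps. Then □^3A holds at y, so the antecedent holds at x; validity forces ◇^1A at z, giving a w with zR^1w and yR^3w.
First-order correspondent: ∀x ∀y (xR²y → ∃w (yR³w ∧ xRw)).

∀x ∀y (xR²y → ∃w (yR³w ∧ xRw))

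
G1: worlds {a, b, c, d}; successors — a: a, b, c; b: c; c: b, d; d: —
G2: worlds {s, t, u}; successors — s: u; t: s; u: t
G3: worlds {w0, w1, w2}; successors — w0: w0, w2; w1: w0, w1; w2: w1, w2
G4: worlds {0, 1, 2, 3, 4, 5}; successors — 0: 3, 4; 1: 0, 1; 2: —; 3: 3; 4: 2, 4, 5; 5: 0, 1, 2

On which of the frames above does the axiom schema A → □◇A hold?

This is the axiom for symmetry; its first-order frame correspondent is ∀x ∀y (Rxy → Ryx).
G1: fails — Rcd but not Rdc.
G2: fails — Rsu but not Rus.
G3: fails — Rw1w0 but not Rw0w1.
G4: fails — R10 but not R01.

none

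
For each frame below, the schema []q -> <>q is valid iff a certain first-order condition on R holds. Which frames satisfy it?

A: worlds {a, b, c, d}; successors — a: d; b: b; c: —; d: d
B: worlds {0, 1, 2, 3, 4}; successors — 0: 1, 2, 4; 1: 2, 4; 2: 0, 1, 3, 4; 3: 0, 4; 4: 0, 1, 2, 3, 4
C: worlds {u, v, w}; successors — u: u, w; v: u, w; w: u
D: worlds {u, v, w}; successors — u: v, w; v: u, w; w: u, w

This is the axiom for seriality; its first-order frame correspondent is forall x exists y Rxy.
A: fails — world c has no successor.
B: condition met.
C: condition met.
D: condition met.

B, C, D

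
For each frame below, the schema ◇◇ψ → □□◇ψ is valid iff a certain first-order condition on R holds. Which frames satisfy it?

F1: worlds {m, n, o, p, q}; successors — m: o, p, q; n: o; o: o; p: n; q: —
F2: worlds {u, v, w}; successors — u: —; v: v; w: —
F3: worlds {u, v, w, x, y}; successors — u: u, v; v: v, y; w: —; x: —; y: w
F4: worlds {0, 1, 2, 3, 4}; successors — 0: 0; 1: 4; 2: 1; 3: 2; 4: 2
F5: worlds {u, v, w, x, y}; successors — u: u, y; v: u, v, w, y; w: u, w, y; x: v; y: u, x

Frame correspondent (Sahlqvist): ∀x ∀y ∀z ((xR²y ∧ xR²z) → ∃w (y = w ∧ zRw)) — i.e. a generalized confluence (Geach) condition.
F1: fails — mR²n, mR²n but no w with n=w and nRw.
F2: condition met.
F3: fails — uR²u, uR²v but no t with u=t and vRt.
F4: fails — 1R²2, 1R²2 but no w with 2=w and 2Rw.
F5: fails — uR²u, uR²x but no t with u=t and xRt.

F2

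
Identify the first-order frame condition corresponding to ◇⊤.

Seriality

This schema is equivalent to the D axiom □A → ◇A.
Its frame correspondent is seriality — ∀x ∃y Rxy.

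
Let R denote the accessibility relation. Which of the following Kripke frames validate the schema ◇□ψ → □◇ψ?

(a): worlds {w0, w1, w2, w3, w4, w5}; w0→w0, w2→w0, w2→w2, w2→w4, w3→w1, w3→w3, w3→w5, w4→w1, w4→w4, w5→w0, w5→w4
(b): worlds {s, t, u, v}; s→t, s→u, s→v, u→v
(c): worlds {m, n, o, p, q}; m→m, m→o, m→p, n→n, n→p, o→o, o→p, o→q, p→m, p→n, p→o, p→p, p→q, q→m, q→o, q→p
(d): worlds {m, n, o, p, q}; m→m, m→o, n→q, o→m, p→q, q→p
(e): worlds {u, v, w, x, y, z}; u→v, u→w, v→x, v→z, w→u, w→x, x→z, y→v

(c), (d)

Frame correspondent (Sahlqvist): ∀x ∀y ∀z (Rxy ∧ Rxz → ∃w (Ryw ∧ Rzw)) — i.e. convergence.
(a): fails — Rw2w4 and Rw2w0 but w4 and w0 have no common successor.
(b): fails — Rsu and Rsv but u and v have no common successor.
(c): holds.
(d): holds.
(e): fails — Rvz and Rvz but z and z have no common successor.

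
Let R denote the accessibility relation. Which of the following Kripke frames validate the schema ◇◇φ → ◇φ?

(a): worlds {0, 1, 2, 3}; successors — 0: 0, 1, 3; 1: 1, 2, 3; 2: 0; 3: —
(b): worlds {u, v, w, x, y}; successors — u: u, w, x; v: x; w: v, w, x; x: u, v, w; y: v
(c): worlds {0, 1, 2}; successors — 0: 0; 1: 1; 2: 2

(c)

The schema corresponds to transitivity: ∀x ∀y ∀z (Rxy ∧ Ryz → Rxz).
(a): fails — R12 and R20 but not R10.
(b): fails — Rxw and Rwx but not Rxx.
(c): ✓.
Valid on: (c).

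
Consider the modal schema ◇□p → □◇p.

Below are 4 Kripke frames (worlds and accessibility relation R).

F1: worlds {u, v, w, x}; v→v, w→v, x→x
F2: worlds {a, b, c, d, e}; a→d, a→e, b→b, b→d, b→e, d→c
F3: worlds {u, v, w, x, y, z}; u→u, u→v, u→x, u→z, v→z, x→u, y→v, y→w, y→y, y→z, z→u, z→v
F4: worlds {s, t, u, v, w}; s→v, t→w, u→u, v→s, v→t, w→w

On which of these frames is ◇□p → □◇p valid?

F1

The schema corresponds to convergence: ∀x ∀y ∀z (Rxy ∧ Rxz → ∃w (Ryw ∧ Rzw)).
F1: ✓.
F2: fails — Rae and Rae but e and e have no common successor.
F3: fails — Ruv and Ruz but v and z have no common successor.
F4: fails — Rvt and Rvs but t and s have no common successor.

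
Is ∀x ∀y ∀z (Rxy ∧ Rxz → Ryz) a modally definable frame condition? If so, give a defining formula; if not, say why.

Yes — defined by ◇p → □◇p

This is a Sahlqvist condition; the 5 axiom ◇p → □◇p defines it.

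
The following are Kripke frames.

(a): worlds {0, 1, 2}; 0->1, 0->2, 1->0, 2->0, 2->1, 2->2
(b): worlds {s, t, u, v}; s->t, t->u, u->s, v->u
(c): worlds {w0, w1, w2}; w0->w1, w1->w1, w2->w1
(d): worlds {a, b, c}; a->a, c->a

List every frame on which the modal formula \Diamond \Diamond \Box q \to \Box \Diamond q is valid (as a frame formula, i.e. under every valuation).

This is the axiom for a generalized confluence (Geach) condition; its first-order frame correspondent is \forall x \forall y \forall z ((x R^2 y \wedge xRz) \to \exists w (yRw \wedge zRw)).
(a): fails — 0R²0, 0R1 but no w with 0Rw and 1Rw.
(b): fails — sR²u, sRt but no w with uRw and tRw.
(c): satisfies the condition.
(d): satisfies the condition.
Valid on: (c), (d).

(c), (d)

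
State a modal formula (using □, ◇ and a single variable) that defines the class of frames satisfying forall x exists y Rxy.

This is seriality; the standard corresponding axiom is D: □ψ → ◇ψ.
Suppose □ψ→◇ψ is valid. At any x set V(ψ)=W. Then □ψ at x, so ◇ψ at x, so x has a successor.

□ψ → ◇ψ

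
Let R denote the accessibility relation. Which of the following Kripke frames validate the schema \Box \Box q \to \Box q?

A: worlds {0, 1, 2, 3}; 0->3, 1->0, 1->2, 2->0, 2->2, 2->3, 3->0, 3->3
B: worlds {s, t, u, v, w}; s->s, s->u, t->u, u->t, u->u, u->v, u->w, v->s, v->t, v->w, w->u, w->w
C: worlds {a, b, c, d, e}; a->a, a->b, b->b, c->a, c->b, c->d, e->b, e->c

A

This is the axiom for density; its first-order frame correspondent is \forall x \forall y (Rxy \to \exists z (Rxz \wedge Rzy)).
A: condition met.
B: fails — Rvt but no z with Rvz and Rzt.
C: fails — Rcd but no z with Rcz and Rzd.
Valid on: A.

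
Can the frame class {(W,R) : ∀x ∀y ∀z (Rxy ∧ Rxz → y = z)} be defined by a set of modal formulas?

Yes: it is partial functionality, defined by the CD schema ◇q → □q.
Suppose ◇q→□q is valid. Take Rxy, Rxz and set V(q)={y}. Then ◇q at x, so □q at x, so q at z, i.e. z=y.

Definable; ◇q → □q defines it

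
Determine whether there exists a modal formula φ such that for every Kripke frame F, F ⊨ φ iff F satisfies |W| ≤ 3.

No

Modal frame validity is preserved under disjoint unions.
Any modal formula valid on each of 4 disjoint one-world frames is valid on their disjoint union (validity is preserved under disjoint unions). Each one-world frame has |W|=1≤3, but the union has |W|=4.
So the class is not modally definable.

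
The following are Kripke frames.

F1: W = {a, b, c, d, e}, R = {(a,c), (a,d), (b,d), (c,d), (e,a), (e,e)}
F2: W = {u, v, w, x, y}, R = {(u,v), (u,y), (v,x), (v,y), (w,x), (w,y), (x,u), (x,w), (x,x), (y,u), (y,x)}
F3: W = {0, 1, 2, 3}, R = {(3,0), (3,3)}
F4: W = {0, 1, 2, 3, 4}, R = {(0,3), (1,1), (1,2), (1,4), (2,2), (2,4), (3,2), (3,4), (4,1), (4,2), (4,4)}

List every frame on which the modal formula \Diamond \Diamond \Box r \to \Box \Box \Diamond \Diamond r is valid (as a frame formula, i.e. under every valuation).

F4

Frame correspondent (Sahlqvist): \forall x \forall y \forall z ((x R^2 y \wedge x R^2 z) \to \exists w (yRw \wedge z R^2 w)) — i.e. a generalized confluence (Geach) condition.
F1: fails — aR²d, aR²d but no w with dRw and dR²w.
F2: fails — vR²u, vR²w but no t with uRt and wR²t.
F3: fails — 3R²0, 3R²0 but no w with 0Rw and 0R²w.
F4: condition met.
Valid on: F4.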